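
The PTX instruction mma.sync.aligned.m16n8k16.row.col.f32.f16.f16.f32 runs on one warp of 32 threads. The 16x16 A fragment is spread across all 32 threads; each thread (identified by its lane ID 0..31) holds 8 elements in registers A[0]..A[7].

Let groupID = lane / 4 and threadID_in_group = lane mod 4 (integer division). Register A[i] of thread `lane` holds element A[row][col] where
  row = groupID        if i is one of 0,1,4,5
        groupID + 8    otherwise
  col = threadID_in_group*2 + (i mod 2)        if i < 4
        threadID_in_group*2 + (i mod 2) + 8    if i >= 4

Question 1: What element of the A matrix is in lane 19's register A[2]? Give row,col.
lane 19: G=4 (19/4), T=3 (19%4)
i=2: r=4+8=12, c=3*2+0+0=6

12,6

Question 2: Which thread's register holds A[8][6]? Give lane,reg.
3,2

r=8->g=0,rb=1  c=6->cb=0,t=3,b0=0
L=0*4+3=3  i=0*4+1*2+0=2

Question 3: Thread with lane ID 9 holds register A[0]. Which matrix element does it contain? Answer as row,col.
2,2

lane 9: gid=2 (9/4), tid=1 (9%4)
i=0: r=2+0=2, c=1*2+0+0=2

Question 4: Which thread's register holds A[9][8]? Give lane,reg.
4,6

r:9=>grp=1,rB=1  c:8=>cB=1,tig=0,lo=0
L=1*4+0=4  i=1*4+1*2+0=6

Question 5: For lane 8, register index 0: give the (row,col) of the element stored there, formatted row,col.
2,0

lane 8: G=2 (8/4), T=0 (8%4)
i=0: r=2+0=2, c=0*2+0+0=0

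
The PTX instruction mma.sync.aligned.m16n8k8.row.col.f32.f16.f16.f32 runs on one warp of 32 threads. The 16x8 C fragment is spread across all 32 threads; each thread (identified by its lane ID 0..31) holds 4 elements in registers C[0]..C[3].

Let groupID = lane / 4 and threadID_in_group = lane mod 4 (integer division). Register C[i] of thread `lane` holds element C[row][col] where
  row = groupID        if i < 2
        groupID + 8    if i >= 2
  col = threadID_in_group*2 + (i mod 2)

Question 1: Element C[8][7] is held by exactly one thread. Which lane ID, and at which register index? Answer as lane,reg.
3,3

r: 8->gid=0,r8=1  c: 7->tid=3,i&1=1
L=0*4+3=3  i=1*2+1=3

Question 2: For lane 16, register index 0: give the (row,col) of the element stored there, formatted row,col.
16: gid=4,tid=0
[0] (4+0,0*2+0) = (4,0)

4,0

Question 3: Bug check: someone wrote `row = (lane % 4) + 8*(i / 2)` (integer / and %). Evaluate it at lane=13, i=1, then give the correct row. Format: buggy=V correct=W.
`(lane % 4) + 8*(i / 2)`[13,1]⇒1
lane 13⇒13/4=3, 13 mod 4=1
i=1  r:3+0⇒3  c:2·1+1⇒3
row: 1 vs 3

buggy=1 correct=3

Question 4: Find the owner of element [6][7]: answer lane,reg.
r=6⇒gr=6,Rb=0  c=7⇒th=3,odd=1
L=6*4+3=27  i=0*2+1=1

27,1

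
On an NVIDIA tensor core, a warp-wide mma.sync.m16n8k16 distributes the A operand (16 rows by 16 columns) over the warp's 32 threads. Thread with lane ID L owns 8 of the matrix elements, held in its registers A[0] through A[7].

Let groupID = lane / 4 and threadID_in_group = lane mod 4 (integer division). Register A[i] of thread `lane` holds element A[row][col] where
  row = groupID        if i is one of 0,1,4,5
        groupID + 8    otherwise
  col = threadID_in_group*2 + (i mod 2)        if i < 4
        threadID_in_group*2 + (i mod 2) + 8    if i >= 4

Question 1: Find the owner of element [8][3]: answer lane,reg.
1,3

r=8→G=0,rhi=1  c=3→chi=0,T=1,p=1
L=0*4+1=1  i=0*4+1*2+1=3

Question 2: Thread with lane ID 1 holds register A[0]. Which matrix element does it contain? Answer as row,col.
0,2

lane 1→1/4=0, 1 mod 4=1
i=0  r:0+0→0  c:2·1+0+0→2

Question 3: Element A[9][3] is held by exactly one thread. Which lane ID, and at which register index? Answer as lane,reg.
5,3

r=9→G=1,rhi=1  c=3→chi=0,T=1,p=1
L=1*4+1=5  i=0*4+1*2+1=3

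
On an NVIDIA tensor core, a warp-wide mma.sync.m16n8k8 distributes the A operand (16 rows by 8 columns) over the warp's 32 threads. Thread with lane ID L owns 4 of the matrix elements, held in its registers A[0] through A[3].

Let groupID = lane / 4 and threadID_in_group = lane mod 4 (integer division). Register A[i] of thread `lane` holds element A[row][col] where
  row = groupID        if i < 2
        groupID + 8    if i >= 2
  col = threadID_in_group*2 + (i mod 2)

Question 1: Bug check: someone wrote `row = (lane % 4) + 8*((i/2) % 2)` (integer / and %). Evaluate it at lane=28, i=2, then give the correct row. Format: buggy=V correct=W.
`(lane % 4) + 8*((i/2) % 2)`[28,2]→8
lane 28: G=7 (28/4), T=0 (28%4)
i=2: r=7+8=15, c=0*2+0=0
row: 8 vs 15

buggy=8 correct=15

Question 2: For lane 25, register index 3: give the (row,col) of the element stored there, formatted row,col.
lane 25: G=6 (25/4), T=1 (25%4)
i=3: r=6+8=14, c=1*2+1=3

14,3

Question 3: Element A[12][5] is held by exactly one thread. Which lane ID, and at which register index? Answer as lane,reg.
r=12->g=4,rb=1  c=5->t=2,b0=1
L=4*4+2=18  i=1*2+1=3

18,3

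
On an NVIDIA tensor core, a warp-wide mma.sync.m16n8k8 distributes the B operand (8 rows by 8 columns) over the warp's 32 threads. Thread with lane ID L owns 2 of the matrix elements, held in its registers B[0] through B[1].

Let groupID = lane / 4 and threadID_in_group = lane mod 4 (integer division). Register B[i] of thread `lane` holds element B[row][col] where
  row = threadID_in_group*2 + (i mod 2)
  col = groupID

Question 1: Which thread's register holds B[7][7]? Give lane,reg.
c:7=>grp=7  r:7=>tig=3,lo=1
L=7*4+3=31  i=1=1

31,1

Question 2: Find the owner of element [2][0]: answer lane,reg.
1,0

c: 0->gid=0  r: 2->tid=1,i&1=0
L=0*4+1=1  i=0=0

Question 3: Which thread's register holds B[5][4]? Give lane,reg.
c:4=>grp=4  r:5=>tig=2,lo=1
L=4*4+2=18  i=1=1

18,1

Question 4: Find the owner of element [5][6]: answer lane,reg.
26,1

c=6→G=6  r=5→T=2,p=1
L=6*4+2=26  i=1=1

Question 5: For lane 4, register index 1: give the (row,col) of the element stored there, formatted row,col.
lane 4: gr=1 (4/4), th=0 (4%4)
i=1: r=0*2+1=1, c=gr=1

1,1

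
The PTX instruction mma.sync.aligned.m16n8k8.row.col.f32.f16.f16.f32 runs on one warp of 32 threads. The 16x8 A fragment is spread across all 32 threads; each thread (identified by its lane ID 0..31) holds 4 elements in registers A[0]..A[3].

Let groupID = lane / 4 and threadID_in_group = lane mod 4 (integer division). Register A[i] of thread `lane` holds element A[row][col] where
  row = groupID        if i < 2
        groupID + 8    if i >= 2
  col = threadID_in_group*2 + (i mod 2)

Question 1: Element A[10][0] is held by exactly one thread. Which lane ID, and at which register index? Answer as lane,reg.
8,2

r=10->g=2,rb=1  c=0->t=0,b0=0
L=2*4+0=8  i=1*2+0=2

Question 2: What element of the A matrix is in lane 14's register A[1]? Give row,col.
lane 14⇒14/4=3, 14 mod 4=2
i=1  r:3+0⇒3  c:2·2+1⇒5

3,5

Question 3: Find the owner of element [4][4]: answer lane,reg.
r:4=>grp=4,rB=0  c:4=>tig=2,lo=0
L=4*4+2=18  i=0*2+0=0

18,0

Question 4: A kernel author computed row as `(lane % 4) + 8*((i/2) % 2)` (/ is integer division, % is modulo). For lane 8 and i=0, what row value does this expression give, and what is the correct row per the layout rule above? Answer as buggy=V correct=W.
`(lane % 4) + 8*((i/2) % 2)`[8,0]->0
L=8->g=8>>2=2, t=8&3=0
[0]->row 2+0=2  col 0·2+0=0
row: 0 vs 2

buggy=0 correct=2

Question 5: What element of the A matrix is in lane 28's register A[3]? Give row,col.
15,1

L=28->g=28>>2=7, t=28&3=0
[3]->row 7+8=15  col 0·2+1=1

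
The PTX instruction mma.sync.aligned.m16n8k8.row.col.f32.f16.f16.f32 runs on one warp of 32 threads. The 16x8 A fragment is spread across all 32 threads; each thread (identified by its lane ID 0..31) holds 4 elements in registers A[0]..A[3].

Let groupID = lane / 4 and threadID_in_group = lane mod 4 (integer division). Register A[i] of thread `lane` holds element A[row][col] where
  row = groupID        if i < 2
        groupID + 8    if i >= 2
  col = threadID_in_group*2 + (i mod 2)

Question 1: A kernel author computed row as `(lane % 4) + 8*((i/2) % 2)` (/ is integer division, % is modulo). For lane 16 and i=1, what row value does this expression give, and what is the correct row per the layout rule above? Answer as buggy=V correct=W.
buggy=0 correct=4

`(lane % 4) + 8*((i/2) % 2)`[16,1]=>0
lane 16: grp=4 (16/4), tig=0 (16%4)
i=1: r=4+0=4, c=0*2+1=1
row: 0 vs 4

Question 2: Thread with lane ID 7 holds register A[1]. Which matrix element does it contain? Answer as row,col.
1,7

lane 7: g=1 (7/4), t=3 (7%4)
i=1: r=1+0=1, c=3*2+1=7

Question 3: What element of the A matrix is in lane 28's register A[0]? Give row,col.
7,0

L=28=>grp=28>>2=7, tig=28&3=0
[0]=>row 7+0=7  col 0·2+0=0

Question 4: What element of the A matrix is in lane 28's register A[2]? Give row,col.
15,0

lane 28->28/4=7, 28 mod 4=0
i=2  r:7+8->15  c:2·0+0->0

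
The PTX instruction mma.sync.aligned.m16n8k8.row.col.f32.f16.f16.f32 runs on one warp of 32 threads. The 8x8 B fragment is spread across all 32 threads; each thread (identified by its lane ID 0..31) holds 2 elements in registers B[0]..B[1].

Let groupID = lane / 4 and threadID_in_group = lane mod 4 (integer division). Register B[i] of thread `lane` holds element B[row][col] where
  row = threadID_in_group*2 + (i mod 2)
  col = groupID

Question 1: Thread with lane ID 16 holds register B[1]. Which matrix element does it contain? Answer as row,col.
lane 16: gr=4 (16/4), th=0 (16%4)
i=1: r=0*2+1=1, c=gr=4

1,4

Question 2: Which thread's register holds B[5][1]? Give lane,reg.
c: 1->gid=1  r: 5->tid=2,i&1=1
L=1*4+2=6  i=1=1

6,1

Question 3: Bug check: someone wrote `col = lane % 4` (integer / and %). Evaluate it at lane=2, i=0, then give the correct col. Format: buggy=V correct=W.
buggy=2 correct=0

`lane % 4`[2,0]->2
lane 2->2/4=0, 2 mod 4=2
i=0  r:2·2+0->4  c:0
col: 2 vs 0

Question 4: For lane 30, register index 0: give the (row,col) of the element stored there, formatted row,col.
4,7

lane 30⇒30/4=7, 30 mod 4=2
i=0  r:2·2+0⇒4  c:7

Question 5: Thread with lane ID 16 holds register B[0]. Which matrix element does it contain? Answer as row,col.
0,4

lane 16->16/4=4, 16 mod 4=0
i=0  r:2·0+0->0  c:4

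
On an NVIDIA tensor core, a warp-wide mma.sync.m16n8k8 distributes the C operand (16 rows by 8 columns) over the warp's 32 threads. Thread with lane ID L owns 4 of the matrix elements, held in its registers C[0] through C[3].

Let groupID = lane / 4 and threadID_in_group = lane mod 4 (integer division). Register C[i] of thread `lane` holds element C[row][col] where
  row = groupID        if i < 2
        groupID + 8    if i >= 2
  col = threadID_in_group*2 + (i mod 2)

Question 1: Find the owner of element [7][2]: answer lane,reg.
r: 7->gid=7,r8=0  c: 2->tid=1,i&1=0
L=7*4+1=29  i=0*2+0=0

29,0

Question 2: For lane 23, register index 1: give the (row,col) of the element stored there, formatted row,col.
lane 23: grp=5 (23/4), tig=3 (23%4)
i=1: r=5+0=5, c=3*2+1=7

5,7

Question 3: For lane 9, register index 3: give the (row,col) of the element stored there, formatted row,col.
L=9→G=9>>2=2, T=9&3=1
[3]→row 2+8=10  col 1·2+1=3

10,3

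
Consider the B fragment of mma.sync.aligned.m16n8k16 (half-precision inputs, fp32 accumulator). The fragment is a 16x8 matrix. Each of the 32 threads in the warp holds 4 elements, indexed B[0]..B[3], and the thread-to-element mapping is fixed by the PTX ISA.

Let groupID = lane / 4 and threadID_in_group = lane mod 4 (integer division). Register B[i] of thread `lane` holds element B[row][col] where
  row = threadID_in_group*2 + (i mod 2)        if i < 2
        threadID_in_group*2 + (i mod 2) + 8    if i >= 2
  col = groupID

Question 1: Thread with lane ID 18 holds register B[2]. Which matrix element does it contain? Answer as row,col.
L=18⇒gr=18>>2=4, th=18&3=2
[2]⇒row 2·2+0+8=12  col gr=4

12,4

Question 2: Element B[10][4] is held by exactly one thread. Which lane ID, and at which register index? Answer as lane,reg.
17,2

c=4→G=4  r=10→rhi=1,T=1,p=0
L=4*4+1=17  i=1*2+0=2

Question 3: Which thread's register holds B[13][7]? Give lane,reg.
c:7=>grp=7  r:13=>rB=1,tig=2,lo=1
L=7*4+2=30  i=1*2+1=3

30,3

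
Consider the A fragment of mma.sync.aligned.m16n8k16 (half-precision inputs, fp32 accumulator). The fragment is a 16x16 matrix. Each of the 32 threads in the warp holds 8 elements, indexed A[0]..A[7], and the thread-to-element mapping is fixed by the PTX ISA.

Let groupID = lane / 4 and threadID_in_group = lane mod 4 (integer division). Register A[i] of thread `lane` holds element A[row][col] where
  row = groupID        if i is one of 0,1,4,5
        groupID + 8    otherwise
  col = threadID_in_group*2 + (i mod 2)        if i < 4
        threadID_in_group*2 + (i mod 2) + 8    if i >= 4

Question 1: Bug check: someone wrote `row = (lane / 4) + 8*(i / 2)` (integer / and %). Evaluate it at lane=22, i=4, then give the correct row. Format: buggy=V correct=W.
buggy=21 correct=5

`(lane / 4) + 8*(i / 2)`[22,4]→21
lane 22→22/4=5, 22 mod 4=2
i=4  r:5+0→5  c:2·2+0+8→12
row: 21 vs 5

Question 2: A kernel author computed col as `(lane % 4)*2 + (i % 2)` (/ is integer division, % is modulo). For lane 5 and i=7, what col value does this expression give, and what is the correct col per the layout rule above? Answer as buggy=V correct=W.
`(lane % 4)*2 + (i % 2)`[5,7]⇒3
5: gr=1,th=1
[7] (1+8,1*2+1+8) = (9,11)
col: 3 vs 11

buggy=3 correct=11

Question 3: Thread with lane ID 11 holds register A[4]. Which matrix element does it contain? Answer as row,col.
L=11->gid=11>>2=2, tid=11&3=3
[4]->row 2+0=2  col 3·2+0+8=14

2,14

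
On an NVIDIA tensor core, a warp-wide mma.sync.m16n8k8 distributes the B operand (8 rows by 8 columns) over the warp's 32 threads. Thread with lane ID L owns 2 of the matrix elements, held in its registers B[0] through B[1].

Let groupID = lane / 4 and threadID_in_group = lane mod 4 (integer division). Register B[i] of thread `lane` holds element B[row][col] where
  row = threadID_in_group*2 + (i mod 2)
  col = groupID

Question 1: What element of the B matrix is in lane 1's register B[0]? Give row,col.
lane 1: gr=0 (1/4), th=1 (1%4)
i=0: r=1*2+0=2, c=gr=0

2,0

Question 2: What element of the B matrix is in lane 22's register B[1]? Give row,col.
5,5

L=22->g=22>>2=5, t=22&3=2
[1]->row 2·2+1=5  col g=5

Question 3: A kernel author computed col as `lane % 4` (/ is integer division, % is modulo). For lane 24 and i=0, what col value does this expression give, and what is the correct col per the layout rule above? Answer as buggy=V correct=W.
`lane % 4`[24,0]->0
24: g=6,t=0
[0] (0*2+0,6) = (0,6)
col: 0 vs 6

buggy=0 correct=6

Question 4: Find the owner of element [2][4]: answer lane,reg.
17,0

c=4⇒gr=4  r=2⇒th=1,odd=0
L=4*4+1=17  i=0=0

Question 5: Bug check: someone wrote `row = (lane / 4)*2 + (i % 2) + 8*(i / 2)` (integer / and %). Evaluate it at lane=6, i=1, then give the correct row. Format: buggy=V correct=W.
`(lane / 4)*2 + (i % 2) + 8*(i / 2)`[6,1]→3
6: G=1,T=2
[1] (2*2+1,1) = (5,1)
row: 3 vs 5

buggy=3 correct=5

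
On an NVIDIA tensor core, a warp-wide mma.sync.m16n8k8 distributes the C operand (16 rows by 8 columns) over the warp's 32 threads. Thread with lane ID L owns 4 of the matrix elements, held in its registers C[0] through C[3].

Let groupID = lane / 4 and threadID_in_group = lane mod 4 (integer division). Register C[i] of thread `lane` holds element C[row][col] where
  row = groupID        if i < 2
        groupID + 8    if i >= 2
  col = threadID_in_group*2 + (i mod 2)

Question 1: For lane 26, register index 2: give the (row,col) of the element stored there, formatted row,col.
14,4

26: G=6,T=2
[2] (6+8,2*2+0) = (14,4)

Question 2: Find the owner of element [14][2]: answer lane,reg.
r=14->g=6,rb=1  c=2->t=1,b0=0
L=6*4+1=25  i=1*2+0=2

25,2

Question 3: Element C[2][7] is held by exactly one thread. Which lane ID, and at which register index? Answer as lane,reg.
11,1

r=2->g=2,rb=0  c=7->t=3,b0=1
L=2*4+3=11  i=0*2+1=1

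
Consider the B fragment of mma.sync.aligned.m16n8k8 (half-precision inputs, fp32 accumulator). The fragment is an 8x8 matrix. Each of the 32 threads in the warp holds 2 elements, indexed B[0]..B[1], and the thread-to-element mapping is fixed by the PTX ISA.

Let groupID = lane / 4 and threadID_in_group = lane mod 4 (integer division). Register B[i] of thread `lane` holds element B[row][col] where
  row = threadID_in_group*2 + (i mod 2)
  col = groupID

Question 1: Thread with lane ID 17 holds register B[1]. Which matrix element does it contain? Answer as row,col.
lane 17->17/4=4, 17 mod 4=1
i=1  r:2·1+1->3  c:4

3,4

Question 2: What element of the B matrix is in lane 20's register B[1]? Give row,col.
20: G=5,T=0
[1] (0*2+1,5) = (1,5)

1,5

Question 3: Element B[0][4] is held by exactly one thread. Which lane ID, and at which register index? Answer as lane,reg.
c=4→G=4  r=0→T=0,p=0
L=4*4+0=16  i=0=0

16,0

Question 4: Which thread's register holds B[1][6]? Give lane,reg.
24,1

c: 6->gid=6  r: 1->tid=0,i&1=1
L=6*4+0=24  i=1=1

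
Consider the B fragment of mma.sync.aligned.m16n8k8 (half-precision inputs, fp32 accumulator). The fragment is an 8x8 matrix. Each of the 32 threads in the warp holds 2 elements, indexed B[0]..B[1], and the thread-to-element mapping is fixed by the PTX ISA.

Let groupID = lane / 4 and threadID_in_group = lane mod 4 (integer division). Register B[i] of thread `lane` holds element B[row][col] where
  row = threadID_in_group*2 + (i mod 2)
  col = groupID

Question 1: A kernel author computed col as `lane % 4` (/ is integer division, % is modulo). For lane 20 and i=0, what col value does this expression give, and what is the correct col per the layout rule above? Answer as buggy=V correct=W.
`lane % 4`[20,0]->0
lane 20->20/4=5, 20 mod 4=0
i=0  r:2·0+0->0  c:5
col: 0 vs 5

buggy=0 correct=5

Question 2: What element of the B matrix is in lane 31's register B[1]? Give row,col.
7,7

lane 31: g=7 (31/4), t=3 (31%4)
i=1: r=3*2+1=7, c=g=7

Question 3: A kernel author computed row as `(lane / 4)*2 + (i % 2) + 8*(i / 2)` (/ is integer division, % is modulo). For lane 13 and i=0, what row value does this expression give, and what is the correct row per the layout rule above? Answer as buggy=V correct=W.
buggy=6 correct=2

`(lane / 4)*2 + (i % 2) + 8*(i / 2)`[13,0]→6
lane 13: G=3 (13/4), T=1 (13%4)
i=0: r=1*2+0=2, c=G=3
row: 6 vs 2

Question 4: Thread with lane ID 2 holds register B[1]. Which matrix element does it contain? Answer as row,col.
5,0

lane 2: gr=0 (2/4), th=2 (2%4)
i=1: r=2*2+1=5, c=gr=0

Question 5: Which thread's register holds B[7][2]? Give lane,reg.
c=2→G=2  r=7→T=3,p=1
L=2*4+3=11  i=1=1

11,1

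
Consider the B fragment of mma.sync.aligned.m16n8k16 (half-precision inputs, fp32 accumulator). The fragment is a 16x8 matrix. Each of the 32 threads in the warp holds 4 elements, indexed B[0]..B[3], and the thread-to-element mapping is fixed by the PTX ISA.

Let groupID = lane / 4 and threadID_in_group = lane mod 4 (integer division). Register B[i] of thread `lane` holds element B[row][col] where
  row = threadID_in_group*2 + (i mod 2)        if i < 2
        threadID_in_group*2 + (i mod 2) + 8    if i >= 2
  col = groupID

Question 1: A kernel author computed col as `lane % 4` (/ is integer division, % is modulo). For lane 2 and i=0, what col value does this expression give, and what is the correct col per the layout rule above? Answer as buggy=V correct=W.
buggy=2 correct=0

`lane % 4`[2,0]=>2
L=2=>grp=2>>2=0, tig=2&3=2
[0]=>row 2·2+0+0=4  col grp=0
col: 2 vs 0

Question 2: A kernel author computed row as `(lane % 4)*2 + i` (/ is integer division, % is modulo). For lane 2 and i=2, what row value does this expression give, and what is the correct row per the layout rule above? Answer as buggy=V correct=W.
buggy=6 correct=12

`(lane % 4)*2 + i`[2,2]=>6
L=2=>grp=2>>2=0, tig=2&3=2
[2]=>row 2·2+0+8=12  col grp=0
row: 6 vs 12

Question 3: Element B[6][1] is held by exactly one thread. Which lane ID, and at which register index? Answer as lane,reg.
7,0

c: 1->gid=1  r: 6->r8=0,tid=3,i&1=0
L=1*4+3=7  i=0*2+0=0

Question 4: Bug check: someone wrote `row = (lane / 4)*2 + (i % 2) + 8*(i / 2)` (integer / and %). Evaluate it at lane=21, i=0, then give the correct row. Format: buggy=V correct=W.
buggy=10 correct=2

`(lane / 4)*2 + (i % 2) + 8*(i / 2)`[21,0]→10
lane 21: G=5 (21/4), T=1 (21%4)
i=0: r=1*2+0+0=2, c=G=5
row: 10 vs 2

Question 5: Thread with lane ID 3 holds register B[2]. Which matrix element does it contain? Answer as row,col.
14,0

L=3⇒gr=3>>2=0, th=3&3=3
[2]⇒row 3·2+0+8=14  col gr=0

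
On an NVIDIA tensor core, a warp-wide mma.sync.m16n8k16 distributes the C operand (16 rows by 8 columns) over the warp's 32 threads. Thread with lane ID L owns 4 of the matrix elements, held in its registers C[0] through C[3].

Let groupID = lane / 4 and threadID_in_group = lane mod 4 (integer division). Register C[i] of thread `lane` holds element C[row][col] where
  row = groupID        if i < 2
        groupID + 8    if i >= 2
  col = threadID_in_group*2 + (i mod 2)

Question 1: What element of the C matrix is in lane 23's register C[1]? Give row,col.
5,7

lane 23⇒23/4=5, 23 mod 4=3
i=1  r:5+0⇒5  c:2·3+1⇒7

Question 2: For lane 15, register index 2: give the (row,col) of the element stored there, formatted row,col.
lane 15: g=3 (15/4), t=3 (15%4)
i=2: r=3+8=11, c=3*2+0=6

11,6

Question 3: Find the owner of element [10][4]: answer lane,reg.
r:10=>grp=2,rB=1  c:4=>tig=2,lo=0
L=2*4+2=10  i=1*2+0=2

10,2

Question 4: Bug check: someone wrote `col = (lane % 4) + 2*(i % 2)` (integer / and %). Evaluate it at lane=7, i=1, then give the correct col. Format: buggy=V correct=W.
`(lane % 4) + 2*(i % 2)`[7,1]->5
7: gid=1,tid=3
[1] (1+0,3*2+1) = (1,7)
col: 5 vs 7

buggy=5 correct=7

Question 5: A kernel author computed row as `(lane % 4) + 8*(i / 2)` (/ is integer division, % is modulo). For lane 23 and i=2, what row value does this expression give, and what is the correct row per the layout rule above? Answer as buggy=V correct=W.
`(lane % 4) + 8*(i / 2)`[23,2]->11
L=23->g=23>>2=5, t=23&3=3
[2]->row 5+8=13  col 3·2+0=6
row: 11 vs 13

buggy=11 correct=13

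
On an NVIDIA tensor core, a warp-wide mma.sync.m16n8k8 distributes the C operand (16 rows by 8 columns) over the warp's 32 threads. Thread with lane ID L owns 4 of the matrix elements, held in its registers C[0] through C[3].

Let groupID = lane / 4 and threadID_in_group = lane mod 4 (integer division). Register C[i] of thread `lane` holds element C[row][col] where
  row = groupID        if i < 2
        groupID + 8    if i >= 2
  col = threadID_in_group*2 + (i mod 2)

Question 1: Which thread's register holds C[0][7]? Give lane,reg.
r=0→G=0,rhi=0  c=7→T=3,p=1
L=0*4+3=3  i=0*2+1=1

3,1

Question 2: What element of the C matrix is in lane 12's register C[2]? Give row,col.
lane 12: g=3 (12/4), t=0 (12%4)
i=2: r=3+8=11, c=0*2+0=0

11,0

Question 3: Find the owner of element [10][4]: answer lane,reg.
10,2

r:10=>grp=2,rB=1  c:4=>tig=2,lo=0
L=2*4+2=10  i=1*2+0=2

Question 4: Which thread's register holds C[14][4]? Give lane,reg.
r=14→G=6,rhi=1  c=4→T=2,p=0
L=6*4+2=26  i=1*2+0=2

26,2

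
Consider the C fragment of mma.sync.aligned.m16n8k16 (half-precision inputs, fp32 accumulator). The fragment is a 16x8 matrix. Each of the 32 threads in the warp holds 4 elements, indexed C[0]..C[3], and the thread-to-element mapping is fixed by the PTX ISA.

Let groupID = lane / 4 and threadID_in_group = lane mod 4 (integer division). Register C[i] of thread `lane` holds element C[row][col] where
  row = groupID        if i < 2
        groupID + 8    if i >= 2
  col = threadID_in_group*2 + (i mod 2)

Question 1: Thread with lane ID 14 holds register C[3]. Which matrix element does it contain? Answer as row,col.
lane 14: gid=3 (14/4), tid=2 (14%4)
i=3: r=3+8=11, c=2*2+1=5

11,5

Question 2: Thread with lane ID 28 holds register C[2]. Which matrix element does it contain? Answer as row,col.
15,0

L=28=>grp=28>>2=7, tig=28&3=0
[2]=>row 7+8=15  col 0·2+0=0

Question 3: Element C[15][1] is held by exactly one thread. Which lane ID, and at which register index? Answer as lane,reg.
28,3

r=15⇒gr=7,Rb=1  c=1⇒th=0,odd=1
L=7*4+0=28  i=1*2+1=3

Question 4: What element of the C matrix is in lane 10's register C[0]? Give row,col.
lane 10: g=2 (10/4), t=2 (10%4)
i=0: r=2+0=2, c=2*2+0=4

2,4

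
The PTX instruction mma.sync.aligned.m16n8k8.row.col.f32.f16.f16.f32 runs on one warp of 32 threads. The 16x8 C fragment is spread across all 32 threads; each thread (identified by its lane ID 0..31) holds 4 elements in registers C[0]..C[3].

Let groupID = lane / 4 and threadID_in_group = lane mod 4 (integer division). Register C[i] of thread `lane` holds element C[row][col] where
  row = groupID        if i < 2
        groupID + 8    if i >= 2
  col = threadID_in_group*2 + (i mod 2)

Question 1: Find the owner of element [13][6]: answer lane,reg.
23,2

r:13=>grp=5,rB=1  c:6=>tig=3,lo=0
L=5*4+3=23  i=1*2+0=2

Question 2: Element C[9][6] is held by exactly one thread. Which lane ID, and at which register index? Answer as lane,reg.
r=9⇒gr=1,Rb=1  c=6⇒th=3,odd=0
L=1*4+3=7  i=1*2+0=2

7,2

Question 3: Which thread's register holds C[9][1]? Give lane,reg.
4,3

r: 9->gid=1,r8=1  c: 1->tid=0,i&1=1
L=1*4+0=4  i=1*2+1=3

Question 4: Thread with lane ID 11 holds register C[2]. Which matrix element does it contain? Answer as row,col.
L=11→G=11>>2=2, T=11&3=3
[2]→row 2+8=10  col 3·2+0=6

10,6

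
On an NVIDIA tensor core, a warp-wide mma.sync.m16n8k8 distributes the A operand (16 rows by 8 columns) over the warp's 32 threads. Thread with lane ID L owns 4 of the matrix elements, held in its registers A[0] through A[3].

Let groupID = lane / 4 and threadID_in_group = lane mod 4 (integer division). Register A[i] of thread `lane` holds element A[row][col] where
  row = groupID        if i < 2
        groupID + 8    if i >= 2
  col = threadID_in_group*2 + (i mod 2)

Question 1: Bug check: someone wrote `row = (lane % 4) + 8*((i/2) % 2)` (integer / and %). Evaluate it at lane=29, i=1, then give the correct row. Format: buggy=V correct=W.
`(lane % 4) + 8*((i/2) % 2)`[29,1]→1
L=29→G=29>>2=7, T=29&3=1
[1]→row 7+0=7  col 1·2+1=3
row: 1 vs 7

buggy=1 correct=7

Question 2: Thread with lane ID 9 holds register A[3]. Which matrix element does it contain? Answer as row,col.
L=9=>grp=9>>2=2, tig=9&3=1
[3]=>row 2+8=10  col 1·2+1=3

10,3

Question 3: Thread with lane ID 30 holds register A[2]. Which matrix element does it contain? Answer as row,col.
15,4

L=30->g=30>>2=7, t=30&3=2
[2]->row 7+8=15  col 2·2+0=4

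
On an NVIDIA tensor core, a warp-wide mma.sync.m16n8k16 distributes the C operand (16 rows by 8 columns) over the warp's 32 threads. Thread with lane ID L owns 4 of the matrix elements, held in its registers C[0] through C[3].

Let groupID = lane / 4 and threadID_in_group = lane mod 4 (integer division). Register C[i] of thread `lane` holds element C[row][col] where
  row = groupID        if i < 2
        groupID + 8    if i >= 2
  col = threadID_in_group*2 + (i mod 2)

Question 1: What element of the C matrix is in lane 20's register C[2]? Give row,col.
13,0

lane 20=>20/4=5, 20 mod 4=0
i=2  r:5+8=>13  c:2·0+0=>0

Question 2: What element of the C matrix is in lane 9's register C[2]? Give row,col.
10,2

lane 9->9/4=2, 9 mod 4=1
i=2  r:2+8->10  c:2·1+0->2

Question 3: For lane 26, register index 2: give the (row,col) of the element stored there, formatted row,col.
lane 26: g=6 (26/4), t=2 (26%4)
i=2: r=6+8=14, c=2*2+0=4

14,4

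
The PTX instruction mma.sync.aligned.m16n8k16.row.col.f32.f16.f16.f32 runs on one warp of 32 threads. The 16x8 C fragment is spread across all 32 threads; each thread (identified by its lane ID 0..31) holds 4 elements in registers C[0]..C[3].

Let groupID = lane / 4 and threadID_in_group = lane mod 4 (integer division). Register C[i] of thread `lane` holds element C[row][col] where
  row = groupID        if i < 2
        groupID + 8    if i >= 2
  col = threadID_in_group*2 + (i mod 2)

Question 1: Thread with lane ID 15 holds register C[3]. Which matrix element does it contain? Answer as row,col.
11,7

lane 15: grp=3 (15/4), tig=3 (15%4)
i=3: r=3+8=11, c=3*2+1=7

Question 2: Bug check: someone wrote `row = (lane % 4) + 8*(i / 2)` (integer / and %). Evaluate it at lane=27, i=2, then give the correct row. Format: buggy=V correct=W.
`(lane % 4) + 8*(i / 2)`[27,2]⇒11
lane 27⇒27/4=6, 27 mod 4=3
i=2  r:6+8⇒14  c:2·3+0⇒6
row: 11 vs 14

buggy=11 correct=14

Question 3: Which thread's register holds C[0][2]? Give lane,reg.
r=0⇒gr=0,Rb=0  c=2⇒th=1,odd=0
L=0*4+1=1  i=0*2+0=0

1,0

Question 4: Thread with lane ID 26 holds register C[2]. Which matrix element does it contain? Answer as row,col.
14,4

26: gr=6,th=2
[2] (6+8,2*2+0) = (14,4)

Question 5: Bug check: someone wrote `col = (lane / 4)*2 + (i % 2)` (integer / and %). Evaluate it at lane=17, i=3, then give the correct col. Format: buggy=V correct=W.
`(lane / 4)*2 + (i % 2)`[17,3]⇒9
lane 17: gr=4 (17/4), th=1 (17%4)
i=3: r=4+8=12, c=1*2+1=3
col: 9 vs 3

buggy=9 correct=3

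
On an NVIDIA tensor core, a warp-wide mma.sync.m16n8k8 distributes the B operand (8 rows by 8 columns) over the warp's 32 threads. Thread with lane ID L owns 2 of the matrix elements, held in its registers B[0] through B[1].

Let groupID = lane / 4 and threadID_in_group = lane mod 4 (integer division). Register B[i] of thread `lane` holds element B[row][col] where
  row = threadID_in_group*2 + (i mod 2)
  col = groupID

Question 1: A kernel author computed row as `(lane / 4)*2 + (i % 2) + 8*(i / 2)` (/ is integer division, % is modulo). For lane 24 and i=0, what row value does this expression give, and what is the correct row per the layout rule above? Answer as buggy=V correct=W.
`(lane / 4)*2 + (i % 2) + 8*(i / 2)`[24,0]->12
lane 24: gid=6 (24/4), tid=0 (24%4)
i=0: r=0*2+0=0, c=gid=6
row: 12 vs 0

buggy=12 correct=0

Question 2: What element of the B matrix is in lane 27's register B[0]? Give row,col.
6,6

lane 27: gid=6 (27/4), tid=3 (27%4)
i=0: r=3*2+0=6, c=gid=6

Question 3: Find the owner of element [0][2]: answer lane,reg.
8,0

c:2=>grp=2  r:0=>tig=0,lo=0
L=2*4+0=8  i=0=0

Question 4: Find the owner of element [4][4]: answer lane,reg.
c=4⇒gr=4  r=4⇒th=2,odd=0
L=4*4+2=18  i=0=0

18,0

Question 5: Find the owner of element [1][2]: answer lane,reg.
c: 2->gid=2  r: 1->tid=0,i&1=1
L=2*4+0=8  i=1=1

8,1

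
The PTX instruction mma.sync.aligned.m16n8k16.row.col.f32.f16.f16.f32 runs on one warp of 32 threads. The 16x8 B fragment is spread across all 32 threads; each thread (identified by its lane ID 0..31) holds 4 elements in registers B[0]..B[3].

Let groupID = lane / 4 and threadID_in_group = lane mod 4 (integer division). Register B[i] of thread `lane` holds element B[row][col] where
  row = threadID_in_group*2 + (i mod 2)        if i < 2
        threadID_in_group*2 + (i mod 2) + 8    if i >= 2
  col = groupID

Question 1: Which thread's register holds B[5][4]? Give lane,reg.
c: 4->gid=4  r: 5->r8=0,tid=2,i&1=1
L=4*4+2=18  i=0*2+1=1

18,1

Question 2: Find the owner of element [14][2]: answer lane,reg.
11,2

c:2=>grp=2  r:14=>rB=1,tig=3,lo=0
L=2*4+3=11  i=1*2+0=2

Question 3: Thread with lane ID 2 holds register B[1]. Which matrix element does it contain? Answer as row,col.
5,0

L=2=>grp=2>>2=0, tig=2&3=2
[1]=>row 2·2+1+0=5  col grp=0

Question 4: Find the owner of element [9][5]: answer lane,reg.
c:5=>grp=5  r:9=>rB=1,tig=0,lo=1
L=5*4+0=20  i=1*2+1=3

20,3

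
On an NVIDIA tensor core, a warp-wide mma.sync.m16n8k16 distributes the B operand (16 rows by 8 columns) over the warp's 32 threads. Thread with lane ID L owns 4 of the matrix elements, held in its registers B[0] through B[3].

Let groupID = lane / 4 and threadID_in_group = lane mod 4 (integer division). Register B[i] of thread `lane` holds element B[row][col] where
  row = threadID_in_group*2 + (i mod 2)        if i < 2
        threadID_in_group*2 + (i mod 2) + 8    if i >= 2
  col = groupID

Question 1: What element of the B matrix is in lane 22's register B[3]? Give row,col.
13,5

lane 22: g=5 (22/4), t=2 (22%4)
i=3: r=2*2+1+8=13, c=g=5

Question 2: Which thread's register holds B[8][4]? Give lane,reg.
c=4⇒gr=4  r=8⇒Rb=1,th=0,odd=0
L=4*4+0=16  i=1*2+0=2

16,2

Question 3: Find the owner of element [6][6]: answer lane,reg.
c=6→G=6  r=6→rhi=0,T=3,p=0
L=6*4+3=27  i=0*2+0=0

27,0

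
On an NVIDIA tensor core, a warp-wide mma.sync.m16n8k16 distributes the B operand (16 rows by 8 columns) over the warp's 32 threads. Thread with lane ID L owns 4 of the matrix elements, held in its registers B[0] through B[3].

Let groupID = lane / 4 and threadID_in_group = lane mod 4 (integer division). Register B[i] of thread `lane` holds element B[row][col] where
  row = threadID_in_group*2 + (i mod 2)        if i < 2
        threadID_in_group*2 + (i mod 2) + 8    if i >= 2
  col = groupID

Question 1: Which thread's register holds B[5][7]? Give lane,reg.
c=7->g=7  r=5->rb=0,t=2,b0=1
L=7*4+2=30  i=0*2+1=1

30,1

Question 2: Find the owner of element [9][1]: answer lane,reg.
4,3

c=1->g=1  r=9->rb=1,t=0,b0=1
L=1*4+0=4  i=1*2+1=3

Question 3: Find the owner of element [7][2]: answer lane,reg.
c:2=>grp=2  r:7=>rB=0,tig=3,lo=1
L=2*4+3=11  i=0*2+1=1

11,1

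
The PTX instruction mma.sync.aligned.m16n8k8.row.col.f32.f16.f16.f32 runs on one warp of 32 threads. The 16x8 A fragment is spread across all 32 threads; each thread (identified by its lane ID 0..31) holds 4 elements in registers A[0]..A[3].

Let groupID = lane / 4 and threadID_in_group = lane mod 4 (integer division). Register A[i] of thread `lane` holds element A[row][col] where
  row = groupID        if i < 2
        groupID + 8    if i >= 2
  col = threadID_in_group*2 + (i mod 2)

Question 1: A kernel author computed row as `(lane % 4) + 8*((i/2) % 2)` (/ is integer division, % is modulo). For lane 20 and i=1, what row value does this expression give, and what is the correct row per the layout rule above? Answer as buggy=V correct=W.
buggy=0 correct=5

`(lane % 4) + 8*((i/2) % 2)`[20,1]→0
lane 20: G=5 (20/4), T=0 (20%4)
i=1: r=5+0=5, c=0*2+1=1
row: 0 vs 5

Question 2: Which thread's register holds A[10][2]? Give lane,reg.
9,2

r: 10->gid=2,r8=1  c: 2->tid=1,i&1=0
L=2*4+1=9  i=1*2+0=2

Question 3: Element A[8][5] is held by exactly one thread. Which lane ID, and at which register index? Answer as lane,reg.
2,3

r:8=>grp=0,rB=1  c:5=>tig=2,lo=1
L=0*4+2=2  i=1*2+1=3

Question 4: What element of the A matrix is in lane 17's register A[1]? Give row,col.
4,3

17: G=4,T=1
[1] (4+0,1*2+1) = (4,3)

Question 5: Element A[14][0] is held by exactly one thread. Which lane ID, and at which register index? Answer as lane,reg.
24,2

r: 14->gid=6,r8=1  c: 0->tid=0,i&1=0
L=6*4+0=24  i=1*2+0=2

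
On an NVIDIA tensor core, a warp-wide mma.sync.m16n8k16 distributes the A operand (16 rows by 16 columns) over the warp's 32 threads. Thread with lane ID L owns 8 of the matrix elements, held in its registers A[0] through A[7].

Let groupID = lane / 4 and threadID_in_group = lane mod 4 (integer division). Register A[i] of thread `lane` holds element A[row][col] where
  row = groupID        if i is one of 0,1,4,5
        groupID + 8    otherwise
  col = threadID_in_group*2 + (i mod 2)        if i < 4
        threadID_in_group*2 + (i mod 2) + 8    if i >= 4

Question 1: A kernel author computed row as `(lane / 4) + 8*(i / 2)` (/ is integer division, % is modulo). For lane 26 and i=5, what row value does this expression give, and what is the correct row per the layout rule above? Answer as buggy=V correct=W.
buggy=22 correct=6

`(lane / 4) + 8*(i / 2)`[26,5]->22
lane 26: gid=6 (26/4), tid=2 (26%4)
i=5: r=6+0=6, c=2*2+1+8=13
row: 22 vs 6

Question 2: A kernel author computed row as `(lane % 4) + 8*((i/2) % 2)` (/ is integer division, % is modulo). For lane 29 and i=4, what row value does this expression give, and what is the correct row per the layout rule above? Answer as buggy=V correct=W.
`(lane % 4) + 8*((i/2) % 2)`[29,4]=>1
lane 29: grp=7 (29/4), tig=1 (29%4)
i=4: r=7+0=7, c=1*2+0+8=10
row: 1 vs 7

buggy=1 correct=7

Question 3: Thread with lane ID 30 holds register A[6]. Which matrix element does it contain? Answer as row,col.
15,12

L=30=>grp=30>>2=7, tig=30&3=2
[6]=>row 7+8=15  col 2·2+0+8=12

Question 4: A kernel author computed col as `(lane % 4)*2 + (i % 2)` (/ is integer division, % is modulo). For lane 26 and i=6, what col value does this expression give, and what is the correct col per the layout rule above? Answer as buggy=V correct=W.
buggy=4 correct=12

`(lane % 4)*2 + (i % 2)`[26,6]⇒4
lane 26: gr=6 (26/4), th=2 (26%4)
i=6: r=6+8=14, c=2*2+0+8=12
col: 4 vs 12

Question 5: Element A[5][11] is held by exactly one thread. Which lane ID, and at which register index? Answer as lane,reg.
21,5

r: 5->gid=5,r8=0  c: 11->c8=1,tid=1,i&1=1
L=5*4+1=21  i=1*4+0*2+1=5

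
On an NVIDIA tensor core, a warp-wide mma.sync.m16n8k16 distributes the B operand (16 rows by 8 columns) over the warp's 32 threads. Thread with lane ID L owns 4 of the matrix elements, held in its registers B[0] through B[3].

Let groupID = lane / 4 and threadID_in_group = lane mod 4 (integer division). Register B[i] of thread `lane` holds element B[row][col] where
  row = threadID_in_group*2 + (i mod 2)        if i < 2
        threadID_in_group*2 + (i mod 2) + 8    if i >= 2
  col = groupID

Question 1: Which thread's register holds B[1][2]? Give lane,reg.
8,1

c:2=>grp=2  r:1=>rB=0,tig=0,lo=1
L=2*4+0=8  i=0*2+1=1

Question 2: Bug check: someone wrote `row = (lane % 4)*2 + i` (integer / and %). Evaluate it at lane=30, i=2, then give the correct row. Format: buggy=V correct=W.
`(lane % 4)*2 + i`[30,2]⇒6
30: gr=7,th=2
[2] (2*2+0+8,7) = (12,7)
row: 6 vs 12

buggy=6 correct=12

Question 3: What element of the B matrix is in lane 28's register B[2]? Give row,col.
8,7

lane 28⇒28/4=7, 28 mod 4=0
i=2  r:2·0+0+8⇒8  c:7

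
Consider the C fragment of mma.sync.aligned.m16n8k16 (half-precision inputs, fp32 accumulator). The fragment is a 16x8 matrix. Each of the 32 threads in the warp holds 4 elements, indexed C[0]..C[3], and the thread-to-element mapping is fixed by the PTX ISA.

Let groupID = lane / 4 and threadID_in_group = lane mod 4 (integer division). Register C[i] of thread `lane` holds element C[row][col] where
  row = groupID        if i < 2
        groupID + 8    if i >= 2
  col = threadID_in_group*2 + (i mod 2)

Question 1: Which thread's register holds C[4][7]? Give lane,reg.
r=4->g=4,rb=0  c=7->t=3,b0=1
L=4*4+3=19  i=0*2+1=1

19,1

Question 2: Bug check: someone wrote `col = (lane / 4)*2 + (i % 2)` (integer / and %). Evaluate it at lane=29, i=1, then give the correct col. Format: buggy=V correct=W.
buggy=15 correct=3

`(lane / 4)*2 + (i % 2)`[29,1]->15
L=29->g=29>>2=7, t=29&3=1
[1]->row 7+0=7  col 1·2+1=3
col: 15 vs 3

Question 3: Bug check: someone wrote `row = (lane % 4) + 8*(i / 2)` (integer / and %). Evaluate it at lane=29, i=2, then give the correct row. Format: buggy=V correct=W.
buggy=9 correct=15

`(lane % 4) + 8*(i / 2)`[29,2]->9
29: gid=7,tid=1
[2] (7+8,1*2+0) = (15,2)
row: 9 vs 15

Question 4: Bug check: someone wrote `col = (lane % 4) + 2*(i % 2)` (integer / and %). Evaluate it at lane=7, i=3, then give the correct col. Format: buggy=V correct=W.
buggy=5 correct=7

`(lane % 4) + 2*(i % 2)`[7,3]->5
lane 7: g=1 (7/4), t=3 (7%4)
i=3: r=1+8=9, c=3*2+1=7
col: 5 vs 7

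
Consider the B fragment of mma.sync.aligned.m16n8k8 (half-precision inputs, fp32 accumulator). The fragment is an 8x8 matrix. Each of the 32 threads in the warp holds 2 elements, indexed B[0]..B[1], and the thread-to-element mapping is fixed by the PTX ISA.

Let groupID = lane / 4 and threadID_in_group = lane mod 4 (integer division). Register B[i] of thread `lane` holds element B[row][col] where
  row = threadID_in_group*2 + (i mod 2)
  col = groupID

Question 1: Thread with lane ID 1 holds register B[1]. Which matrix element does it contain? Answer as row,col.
lane 1->1/4=0, 1 mod 4=1
i=1  r:2·1+1->3  c:0

3,0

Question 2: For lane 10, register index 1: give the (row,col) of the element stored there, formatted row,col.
lane 10->10/4=2, 10 mod 4=2
i=1  r:2·2+1->5  c:2

5,2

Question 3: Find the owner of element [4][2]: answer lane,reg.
c=2->g=2  r=4->t=2,b0=0
L=2*4+2=10  i=0=0

10,0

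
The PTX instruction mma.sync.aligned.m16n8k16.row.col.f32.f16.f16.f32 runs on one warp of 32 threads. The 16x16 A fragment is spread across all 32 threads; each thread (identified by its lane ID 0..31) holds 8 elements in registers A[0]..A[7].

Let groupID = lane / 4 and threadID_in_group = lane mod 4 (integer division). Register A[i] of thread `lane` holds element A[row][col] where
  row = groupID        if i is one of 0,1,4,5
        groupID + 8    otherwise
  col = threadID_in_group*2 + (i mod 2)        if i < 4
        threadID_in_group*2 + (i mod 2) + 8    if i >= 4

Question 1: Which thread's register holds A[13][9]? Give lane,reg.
r=13→G=5,rhi=1  c=9→chi=1,T=0,p=1
L=5*4+0=20  i=1*4+1*2+1=7

20,7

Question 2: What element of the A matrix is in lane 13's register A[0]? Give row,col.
3,2

L=13->gid=13>>2=3, tid=13&3=1
[0]->row 3+0=3  col 1·2+0+0=2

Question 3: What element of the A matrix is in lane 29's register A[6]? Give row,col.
15,10

lane 29: G=7 (29/4), T=1 (29%4)
i=6: r=7+8=15, c=1*2+0+8=10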